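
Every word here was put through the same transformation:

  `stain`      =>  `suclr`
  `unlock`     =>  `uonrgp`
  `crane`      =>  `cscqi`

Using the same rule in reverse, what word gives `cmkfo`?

In stain: s→s is +0, t→u is +1, a→c is +2, i→l is +3 — the shift increases by 1 each position. Each letter shifts forward by its position index (0, 1, 2, …) — the shift grows by one for each successive letter.
Undoing it on cmkfo: c−0=c, m−1=l, k−2=i, f−3=c, o−4=k.

click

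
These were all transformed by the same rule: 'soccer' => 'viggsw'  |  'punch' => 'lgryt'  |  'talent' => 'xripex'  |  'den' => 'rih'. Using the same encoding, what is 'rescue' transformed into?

The output letters match the input read backwards, each shifted +4: soccer reversed is reccos. The word is reversed, then every letter is shifted forward by 4.
Applying it to rescue: reverse → eucser; then shift: e+4=i, u+4=y, c+4=g, s+4=w, e+4=i, r+4=v.

iygwiv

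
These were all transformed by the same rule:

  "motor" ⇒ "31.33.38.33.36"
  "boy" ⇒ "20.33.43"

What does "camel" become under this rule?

21.19.31.23.30

Each letter is replaced by its alphabet position (a=1..z=26) + 18.
For camel: c=3→21, a=1→19, m=13→31, e=5→23, l=12→30.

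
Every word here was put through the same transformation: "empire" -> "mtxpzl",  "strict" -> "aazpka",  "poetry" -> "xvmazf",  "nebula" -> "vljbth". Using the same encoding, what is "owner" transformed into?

wdvlz

The shifts repeat in a cycle of length 2: positions 0,1,… shift by +8, +7, then the pattern repeats.
For owner: o+8=w, w+7=d, n+8=v, e+7=l, r+8=z.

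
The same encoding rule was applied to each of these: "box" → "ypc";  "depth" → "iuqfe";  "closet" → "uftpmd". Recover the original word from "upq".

The output letters match the input read backwards, each shifted +1: box reversed is xob. Read the word backwards and shift each letter +1.
Undoing it on upq: shift back: u−1=t, p−1=o, q−1=p → top; then reverse → pot.

pot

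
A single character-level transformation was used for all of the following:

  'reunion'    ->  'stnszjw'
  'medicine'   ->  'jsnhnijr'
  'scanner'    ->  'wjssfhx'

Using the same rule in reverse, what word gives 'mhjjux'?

speech

The word is reversed, then every letter is shifted forward by 5.
Decoding mhjjux: shift back: m−5=h, h−5=c, j−5=e, j−5=e, u−5=p, x−5=s → hceeps; then reverse → speech.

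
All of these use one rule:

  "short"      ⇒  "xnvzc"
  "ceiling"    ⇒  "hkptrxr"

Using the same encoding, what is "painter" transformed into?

In short: s→x is +5, h→n is +6, o→v is +7, r→z is +8 — the shift increases by 1 each position. The shift increases by 1 at each position, starting from +5: 5, 6, 7, ….
For painter: p+5=u, a+6=g, i+7=p, n+8=v, t+9=c, e+10=o, r+11=c.

ugpvcoc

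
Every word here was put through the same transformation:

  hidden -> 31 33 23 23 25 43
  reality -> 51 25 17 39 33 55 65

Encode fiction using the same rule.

27 33 21 55 33 45 43

h(#8)→31 and i(#9)→33: differences scale by 2, so n = 2·pos + 15. The formula is n = 2×(alphabet index, a=1) + 15.
For fiction: f=6→27, i=9→33, c=3→21, t=20→55, i=9→33, o=15→45, n=14→43.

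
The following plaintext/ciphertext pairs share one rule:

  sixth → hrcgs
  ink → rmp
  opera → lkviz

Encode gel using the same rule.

tvo

Each pair mirrors across the alphabet (s↔h, i↔r, x↔c): positions sum to 25. This is the alphabet-reversal cipher (Atbash): a becomes z, b becomes y, etc.
On gel: g↔t, e↔v, l↔o.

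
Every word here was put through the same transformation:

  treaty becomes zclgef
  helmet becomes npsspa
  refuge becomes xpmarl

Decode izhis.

coach

Shifts by position in treaty: pos 0: t→z (+6), pos 1: r→c (+11), pos 2: e→l (+7), pos 3: a→g (+6), pos 4: t→e (+11), pos 5: y→f (+7) — repeating every 3. A repeating key of period 3 is used — shifts +6, +11, +7 over and over.
Reversing it on izhis: i−6=c, z−11=o, h−7=a, i−6=c, s−11=h.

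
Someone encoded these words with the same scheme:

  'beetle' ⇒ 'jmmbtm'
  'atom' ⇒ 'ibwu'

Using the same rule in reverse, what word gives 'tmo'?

Compare letters: b→j is +8, e→m is +8, e→m is +8 — a constant shift. Every letter moves 8 places later in the alphabet, wrapping around z→a.
Reversing it on tmo: t−8=l, m−8=e, o−8=g.

leg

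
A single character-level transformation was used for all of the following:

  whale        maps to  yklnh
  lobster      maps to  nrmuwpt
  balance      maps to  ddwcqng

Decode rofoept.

Shifts by position in whale: pos 0: w→y (+2), pos 1: h→k (+3), pos 2: a→l (+11), pos 3: l→n (+2), pos 4: e→h (+3) — repeating every 3. A repeating key of period 3 is used — shifts +2, +3, +11 over and over.
Decoding rofoept: r−2=p, o−3=l, f−11=u, o−2=m, e−3=b, p−11=e, t−2=r.

plumber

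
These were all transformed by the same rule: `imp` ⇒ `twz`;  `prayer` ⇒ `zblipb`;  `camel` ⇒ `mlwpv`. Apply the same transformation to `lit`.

The shift depends on letter class: consonant m→w is +10, but vowel i→t is +11. Vowels shift forward by 11 and consonants shift forward by 10.
Applying it to lit: l(cons)+10=v, i(vowel)+11=t, t(cons)+10=d.

vtd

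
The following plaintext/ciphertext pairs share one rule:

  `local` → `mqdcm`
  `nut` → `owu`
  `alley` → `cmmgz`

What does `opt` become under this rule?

qqu

The shift depends on letter class: consonant l→m is +1, but vowel o→q is +2. The rule splits by letter class: vowels +2, consonants +1.
On opt: o(vowel)+2=q, p(cons)+1=q, t(cons)+1=u.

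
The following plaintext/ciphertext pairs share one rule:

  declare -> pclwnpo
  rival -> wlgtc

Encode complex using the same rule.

ipwaxzn

The output letters match the input read backwards, each shifted +11: declare reversed is eralced. Read the word backwards and shift each letter +11.
Applying it to complex: reverse → xelpmoc; then shift: x+11=i, e+11=p, l+11=w, p+11=a, m+11=x, o+11=z, c+11=n.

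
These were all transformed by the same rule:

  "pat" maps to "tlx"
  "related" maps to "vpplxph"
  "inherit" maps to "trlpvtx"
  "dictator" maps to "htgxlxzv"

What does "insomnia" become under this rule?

The shift depends on letter class: consonant p→t is +4, but vowel a→l is +11. The rule splits by letter class: vowels +11, consonants +4.
For insomnia: i(vowel)+11=t, n(cons)+4=r, s(cons)+4=w, o(vowel)+11=z, m(cons)+4=q, n(cons)+4=r, i(vowel)+11=t, a(vowel)+11=l.

trwzqrtl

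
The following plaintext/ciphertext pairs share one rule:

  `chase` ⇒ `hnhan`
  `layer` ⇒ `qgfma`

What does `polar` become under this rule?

In chase: c→h is +5, h→n is +6, a→h is +7, s→a is +8 — the shift increases by 1 each position. The shift increases by 1 at each position, starting from +5: 5, 6, 7, ….
On polar: p+5=u, o+6=u, l+7=s, a+8=i, r+9=a.

uusia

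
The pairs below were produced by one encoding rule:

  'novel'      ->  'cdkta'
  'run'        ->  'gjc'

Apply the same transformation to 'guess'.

vjthh

Compare letters: n→c is +15, o→d is +15, v→k is +15 — a constant shift. Every letter moves 15 places later in the alphabet, wrapping around z→a.
Applying it to guess: g+15=v, u+15=j, e+15=t, s+15=h, s+15=h.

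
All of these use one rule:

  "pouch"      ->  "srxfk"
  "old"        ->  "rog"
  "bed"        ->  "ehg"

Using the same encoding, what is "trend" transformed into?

Each letter is shifted forward by 3 in the alphabet (a Caesar shift of +3).
On trend: t+3=w, r+3=u, e+3=h, n+3=q, d+3=g.

wuhqg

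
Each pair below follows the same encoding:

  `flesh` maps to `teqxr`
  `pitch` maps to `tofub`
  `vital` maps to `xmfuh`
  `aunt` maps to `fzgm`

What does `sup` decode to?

The output letters match the input read backwards, each shifted +12: flesh reversed is hself. Two steps: reverse the string, then apply a Caesar shift of +12.
Reversing it on sup: shift back: s−12=g, u−12=i, p−12=d → gid; then reverse → dig.

dig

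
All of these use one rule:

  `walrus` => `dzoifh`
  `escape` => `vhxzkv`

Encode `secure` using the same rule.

hvxfiv

Each pair mirrors across the alphabet (w↔d, a↔z, l↔o): positions sum to 25. Letters are reflected about the middle of the alphabet (position → 25−position): Atbash.
For secure: s↔h, e↔v, c↔x, u↔f, r↔i, e↔v.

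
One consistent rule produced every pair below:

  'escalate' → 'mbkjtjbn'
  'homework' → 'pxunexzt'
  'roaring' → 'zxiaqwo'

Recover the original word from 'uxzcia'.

mortar

Shifts by position in escalate: pos 0: e→m (+8), pos 1: s→b (+9), pos 2: c→k (+8), pos 3: a→j (+9) — repeating every 2. It's a Vigenère-style cipher with numeric key [8,9]: position i shifts by key[i mod 2].
Reversing it on uxzcia: u−8=m, x−9=o, z−8=r, c−9=t, i−8=a, a−9=r.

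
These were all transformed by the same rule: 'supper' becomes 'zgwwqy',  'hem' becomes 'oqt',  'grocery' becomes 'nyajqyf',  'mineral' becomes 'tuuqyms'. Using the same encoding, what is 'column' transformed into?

jasgtu

The shift depends on letter class: consonant s→z is +7, but vowel u→g is +12. The rule splits by letter class: vowels +12, consonants +7.
Applying it to column: c(cons)+7=j, o(vowel)+12=a, l(cons)+7=s, u(vowel)+12=g, m(cons)+7=t, n(cons)+7=u.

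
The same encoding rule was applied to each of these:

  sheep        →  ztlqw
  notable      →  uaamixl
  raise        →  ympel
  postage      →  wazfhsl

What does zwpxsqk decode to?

skilled

Shifts by position in sheep: pos 0: s→z (+7), pos 1: h→t (+12), pos 2: e→l (+7), pos 3: e→q (+12) — repeating every 2. The shifts repeat in a cycle of length 2: positions 0,1,… shift by +7, +12, then the pattern repeats.
Decoding zwpxsqk: z−7=s, w−12=k, p−7=i, x−12=l, s−7=l, q−12=e, k−7=d.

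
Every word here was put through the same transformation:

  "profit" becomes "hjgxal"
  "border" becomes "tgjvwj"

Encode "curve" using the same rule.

umjnw

Compare letters: p→h is +18, r→j is +18, o→g is +18 — a constant shift. Each letter is shifted forward by 18 in the alphabet (a Caesar shift of +18).
For curve: c+18=u, u+18=m, r+18=j, v+18=n, e+18=w.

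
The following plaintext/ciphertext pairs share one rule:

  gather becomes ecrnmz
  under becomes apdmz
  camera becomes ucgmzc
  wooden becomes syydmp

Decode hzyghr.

g(6)→e(4) and a(0)→c(2) fit y≡9x+2 (mod 26); the inverse of 9 mod 26 is 3. Treating letters as 0–25, the rule is x ↦ 9x + 2 (mod 26).
Reversing it on hzyghr: h(7)→3·(7−2)≡15=p; z(25)→3·(25−2)≡17=r; y(24)→3·(24−2)≡14=o; g(6)→3·(6−2)≡12=m; h(7)→3·(7−2)≡15=p; r(17)→3·(17−2)≡19=t (all mod 26).

prompt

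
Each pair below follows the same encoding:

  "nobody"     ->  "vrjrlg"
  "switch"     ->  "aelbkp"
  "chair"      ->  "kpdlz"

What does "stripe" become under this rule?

The shift depends on letter class: consonant n→v is +8, but vowel o→r is +3. The rule splits by letter class: vowels +3, consonants +8.
For stripe: s(cons)+8=a, t(cons)+8=b, r(cons)+8=z, i(vowel)+3=l, p(cons)+8=x, e(vowel)+3=h.

abzlxh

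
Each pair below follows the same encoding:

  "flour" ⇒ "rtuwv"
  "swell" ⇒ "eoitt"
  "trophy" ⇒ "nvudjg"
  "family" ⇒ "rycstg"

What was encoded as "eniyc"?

Treating letters as 0–25, the rule is x ↦ 9x + 24 (mod 26).
Decoding eniyc: e(4)→3·(4−24)≡18=s; n(13)→3·(13−24)≡19=t; i(8)→3·(8−24)≡4=e; y(24)→3·(24−24)≡0=a; c(2)→3·(2−24)≡12=m (all mod 26).

steam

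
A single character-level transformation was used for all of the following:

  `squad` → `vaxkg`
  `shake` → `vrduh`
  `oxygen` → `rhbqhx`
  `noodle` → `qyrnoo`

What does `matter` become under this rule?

pkwdhb

The shifts repeat in a cycle of length 2: positions 0,1,… shift by +3, +10, then the pattern repeats.
Applying it to matter: m+3=p, a+10=k, t+3=w, t+10=d, e+3=h, r+10=b.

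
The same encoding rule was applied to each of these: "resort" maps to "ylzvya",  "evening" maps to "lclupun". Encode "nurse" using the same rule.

ubyzl

Every letter moves 7 places later in the alphabet, wrapping around z→a.
For nurse: n+7=u, u+7=b, r+7=y, s+7=z, e+7=l.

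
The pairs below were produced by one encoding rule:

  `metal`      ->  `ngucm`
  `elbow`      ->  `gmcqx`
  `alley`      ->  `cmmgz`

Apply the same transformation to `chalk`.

dicml

Vowels shift forward by 2 and consonants shift forward by 1.
On chalk: c(cons)+1=d, h(cons)+1=i, a(vowel)+2=c, l(cons)+1=m, k(cons)+1=l.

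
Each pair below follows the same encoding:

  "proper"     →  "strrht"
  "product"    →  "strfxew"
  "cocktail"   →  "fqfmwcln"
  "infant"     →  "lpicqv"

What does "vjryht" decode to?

shower

A repeating key of period 2 is used — shifts +3, +2 over and over.
Decoding vjryht: v−3=s, j−2=h, r−3=o, y−2=w, h−3=e, t−2=r.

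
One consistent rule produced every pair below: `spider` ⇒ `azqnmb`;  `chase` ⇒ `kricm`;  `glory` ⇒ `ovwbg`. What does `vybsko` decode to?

notice

Shifts by position in spider: pos 0: s→a (+8), pos 1: p→z (+10), pos 2: i→q (+8), pos 3: d→n (+10) — repeating every 2. A repeating key of period 2 is used — shifts +8, +10 over and over.
Decoding vybsko: v−8=n, y−10=o, b−8=t, s−10=i, k−8=c, o−10=e.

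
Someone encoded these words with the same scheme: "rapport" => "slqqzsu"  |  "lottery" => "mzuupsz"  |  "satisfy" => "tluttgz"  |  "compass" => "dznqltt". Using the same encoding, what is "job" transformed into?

The shift depends on letter class: consonant r→s is +1, but vowel a→l is +11. Two shifts are in play — +11 for a/e/i/o/u, +1 for every other letter.
Applying it to job: j(cons)+1=k, o(vowel)+11=z, b(cons)+1=c.

kzc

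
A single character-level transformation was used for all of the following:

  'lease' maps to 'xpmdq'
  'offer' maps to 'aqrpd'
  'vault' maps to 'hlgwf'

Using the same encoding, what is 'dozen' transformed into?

A repeating key of period 2 is used — shifts +12, +11 over and over.
For dozen: d+12=p, o+11=z, z+12=l, e+11=p, n+12=z.

pzlpz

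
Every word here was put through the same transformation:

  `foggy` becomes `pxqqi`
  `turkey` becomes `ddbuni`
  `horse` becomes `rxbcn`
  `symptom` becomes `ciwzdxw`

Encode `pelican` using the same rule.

Vowels shift forward by 9 and consonants shift forward by 10.
For pelican: p(cons)+10=z, e(vowel)+9=n, l(cons)+10=v, i(vowel)+9=r, c(cons)+10=m, a(vowel)+9=j, n(cons)+10=x.

znvrmjx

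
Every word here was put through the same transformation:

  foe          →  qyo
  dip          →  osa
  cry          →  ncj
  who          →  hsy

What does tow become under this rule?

eyh

Two shifts are in play — +10 for a/e/i/o/u, +11 for every other letter.
For tow: t(cons)+11=e, o(vowel)+10=y, w(cons)+11=h.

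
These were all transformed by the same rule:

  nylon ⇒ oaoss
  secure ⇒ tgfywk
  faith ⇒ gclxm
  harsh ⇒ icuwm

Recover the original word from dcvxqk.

castle

Each letter shifts forward by (position + 1), i.e. 1, 2, 3, … — the shift grows by one for each successive letter.
Decoding dcvxqk: d−1=c, c−2=a, v−3=s, x−4=t, q−5=l, k−6=e.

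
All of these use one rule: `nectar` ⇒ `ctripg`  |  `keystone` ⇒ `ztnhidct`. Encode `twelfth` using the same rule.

iltauiw

Compare letters: n→c is +15, e→t is +15, c→r is +15 — a constant shift. Each letter is shifted forward by 15 in the alphabet (a Caesar shift of +15).
For twelfth: t+15=i, w+15=l, e+15=t, l+15=a, f+15=u, t+15=i, h+15=w.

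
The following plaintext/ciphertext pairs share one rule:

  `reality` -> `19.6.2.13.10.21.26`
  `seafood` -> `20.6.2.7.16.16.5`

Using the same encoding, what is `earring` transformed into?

r is letter #18 and maps to 19: an offset of 1. Each letter is replaced by its alphabet position (a=1..z=26) + 1.
Applying it to earring: e=5→6, a=1→2, r=18→19, r=18→19, i=9→10, n=14→15, g=7→8.

6.2.19.19.10.15.8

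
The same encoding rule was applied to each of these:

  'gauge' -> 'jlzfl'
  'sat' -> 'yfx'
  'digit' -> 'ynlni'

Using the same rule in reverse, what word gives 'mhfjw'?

reach

The output letters match the input read backwards, each shifted +5: gauge reversed is eguag. Two steps: reverse the string, then apply a Caesar shift of +5.
Reversing it on mhfjw: shift back: m−5=h, h−5=c, f−5=a, j−5=e, w−5=r → hcaer; then reverse → reach.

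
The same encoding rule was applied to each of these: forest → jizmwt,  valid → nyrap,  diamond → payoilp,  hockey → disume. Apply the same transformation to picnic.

faslas

f(5)→j(9) and o(14)→i(8) fit y≡23x+24 (mod 26); the inverse of 23 mod 26 is 17. Treating letters as 0–25, the rule is x ↦ 23x + 24 (mod 26).
Applying it to picnic: p(15)→23·15+24≡5=f; i(8)→23·8+24≡0=a; c(2)→23·2+24≡18=s; n(13)→23·13+24≡11=l; i(8)→23·8+24≡0=a; c(2)→23·2+24≡18=s (all mod 26).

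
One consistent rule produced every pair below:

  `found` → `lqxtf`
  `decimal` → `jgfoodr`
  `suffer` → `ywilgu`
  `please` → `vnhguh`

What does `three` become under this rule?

Shifts by position in found: pos 0: f→l (+6), pos 1: o→q (+2), pos 2: u→x (+3), pos 3: n→t (+6), pos 4: d→f (+2) — repeating every 3. It's a Vigenère-style cipher with numeric key [6,2,3]: position i shifts by key[i mod 3].
Applying it to three: t+6=z, h+2=j, r+3=u, e+6=k, e+2=g.

zjukg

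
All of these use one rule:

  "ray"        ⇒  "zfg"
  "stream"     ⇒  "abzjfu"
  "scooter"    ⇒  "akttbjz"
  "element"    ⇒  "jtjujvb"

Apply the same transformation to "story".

abtzg

The shift depends on letter class: consonant r→z is +8, but vowel a→f is +5. Two shifts are in play — +5 for a/e/i/o/u, +8 for every other letter.
Applying it to story: s(cons)+8=a, t(cons)+8=b, o(vowel)+5=t, r(cons)+8=z, y(cons)+8=g.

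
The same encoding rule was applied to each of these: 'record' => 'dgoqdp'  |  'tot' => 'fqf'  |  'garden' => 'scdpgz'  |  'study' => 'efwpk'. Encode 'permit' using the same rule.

The shift depends on letter class: consonant r→d is +12, but vowel e→g is +2. Vowels shift forward by 2 and consonants shift forward by 12.
Applying it to permit: p(cons)+12=b, e(vowel)+2=g, r(cons)+12=d, m(cons)+12=y, i(vowel)+2=k, t(cons)+12=f.

bgdykf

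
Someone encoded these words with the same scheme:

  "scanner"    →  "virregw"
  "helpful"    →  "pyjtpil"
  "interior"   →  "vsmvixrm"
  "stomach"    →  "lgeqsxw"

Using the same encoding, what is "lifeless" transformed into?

Two steps: reverse the string, then apply a Caesar shift of +4.
Applying it to lifeless: reverse → sselefil; then shift: s+4=w, s+4=w, e+4=i, l+4=p, e+4=i, f+4=j, i+4=m, l+4=p.

wwipijmp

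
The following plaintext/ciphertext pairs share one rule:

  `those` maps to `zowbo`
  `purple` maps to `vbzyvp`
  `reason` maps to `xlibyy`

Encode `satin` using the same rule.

Each letter shifts forward by (position + 6), i.e. 6, 7, 8, … — the shift grows by one for each successive letter.
Applying it to satin: s+6=y, a+7=h, t+8=b, i+9=r, n+10=x.

yhbrx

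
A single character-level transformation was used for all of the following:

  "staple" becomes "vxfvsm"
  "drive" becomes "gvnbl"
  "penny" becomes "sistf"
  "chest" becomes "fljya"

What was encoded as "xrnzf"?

Each letter shifts forward by (position + 3), i.e. 3, 4, 5, … — the shift grows by one for each successive letter.
Decoding xrnzf: x−3=u, r−4=n, n−5=i, z−6=t, f−7=y.

unity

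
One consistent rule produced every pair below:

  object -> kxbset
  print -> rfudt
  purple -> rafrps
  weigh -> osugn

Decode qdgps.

o(14)→k(10) and b(1)→x(23) fit y≡7x+16 (mod 26); the inverse of 7 mod 26 is 15. Each letter's alphabet position (a=0..z=25) is mapped through 7·x+16 mod 26 — an affine cipher.
Decoding qdgps: q(16)→15·(16−16)≡0=a; d(3)→15·(3−16)≡13=n; g(6)→15·(6−16)≡6=g; p(15)→15·(15−16)≡11=l; s(18)→15·(18−16)≡4=e (all mod 26).

angle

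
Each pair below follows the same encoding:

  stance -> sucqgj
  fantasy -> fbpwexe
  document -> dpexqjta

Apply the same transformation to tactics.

In stance: s→s is +0, t→u is +1, a→c is +2, n→q is +3 — the shift increases by 1 each position. Letter i (0-indexed) is shifted by i+0, so successive shifts are 0, 1, 2, ….
For tactics: t+0=t, a+1=b, c+2=e, t+3=w, i+4=m, c+5=h, s+6=y.

tbewmhy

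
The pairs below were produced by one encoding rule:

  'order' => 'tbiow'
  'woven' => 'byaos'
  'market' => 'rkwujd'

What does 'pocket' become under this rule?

uyhujd

It's a Vigenère-style cipher with numeric key [5,10]: position i shifts by key[i mod 2].
Applying it to pocket: p+5=u, o+10=y, c+5=h, k+10=u, e+5=j, t+10=d.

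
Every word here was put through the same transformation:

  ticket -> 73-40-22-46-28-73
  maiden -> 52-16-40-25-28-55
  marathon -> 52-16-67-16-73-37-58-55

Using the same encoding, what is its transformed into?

Each letter becomes 3×(its alphabet position, a=1..z=26) + 13.
For its: i=9→40, t=20→73, s=19→70.

40-73-70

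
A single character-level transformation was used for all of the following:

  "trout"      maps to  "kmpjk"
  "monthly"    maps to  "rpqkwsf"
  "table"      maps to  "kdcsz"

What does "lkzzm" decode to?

t(19)→k(10) and r(17)→m(12) fit y≡25x+3 (mod 26); the inverse of 25 mod 26 is 25. Each letter's alphabet position (a=0..z=25) is mapped through 25·x+3 mod 26 — an affine cipher.
Undoing it on lkzzm: l(11)→25·(11−3)≡18=s; k(10)→25·(10−3)≡19=t; z(25)→25·(25−3)≡4=e; z(25)→25·(25−3)≡4=e; m(12)→25·(12−3)≡17=r (all mod 26).

steer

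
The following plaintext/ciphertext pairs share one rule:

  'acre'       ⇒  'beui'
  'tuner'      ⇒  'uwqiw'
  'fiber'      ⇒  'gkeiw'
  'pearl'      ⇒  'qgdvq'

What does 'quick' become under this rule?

rwlgp

In acre: a→b is +1, c→e is +2, r→u is +3, e→i is +4 — the shift increases by 1 each position. Each letter shifts forward by (position + 1), i.e. 1, 2, 3, … — the shift grows by one for each successive letter.
Applying it to quick: q+1=r, u+2=w, i+3=l, c+4=g, k+5=p.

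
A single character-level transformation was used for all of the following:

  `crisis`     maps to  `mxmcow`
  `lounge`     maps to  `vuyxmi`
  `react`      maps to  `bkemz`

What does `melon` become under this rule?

Shifts by position in crisis: pos 0: c→m (+10), pos 1: r→x (+6), pos 2: i→m (+4), pos 3: s→c (+10), pos 4: i→o (+6), pos 5: s→w (+4) — repeating every 3. It's a Vigenère-style cipher with numeric key [10,6,4]: position i shifts by key[i mod 3].
Applying it to melon: m+10=w, e+6=k, l+4=p, o+10=y, n+6=t.

wkpyt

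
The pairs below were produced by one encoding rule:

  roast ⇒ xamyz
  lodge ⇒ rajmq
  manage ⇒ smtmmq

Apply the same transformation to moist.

sauyz

Vowels shift forward by 12 and consonants shift forward by 6.
For moist: m(cons)+6=s, o(vowel)+12=a, i(vowel)+12=u, s(cons)+6=y, t(cons)+6=z.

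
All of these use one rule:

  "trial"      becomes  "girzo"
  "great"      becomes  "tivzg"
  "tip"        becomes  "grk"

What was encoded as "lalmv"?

ozone

Each pair mirrors across the alphabet (t↔g, r↔i, i↔r): positions sum to 25. Each letter is replaced by its mirror in the alphabet: a↔z, b↔y, c↔x, and so on (the Atbash cipher).
Reversing it on lalmv: l↔o, a↔z, l↔o, m↔n, v↔e.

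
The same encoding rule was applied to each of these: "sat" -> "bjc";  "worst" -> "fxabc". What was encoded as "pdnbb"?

guess

Compare letters: s→b is +9, a→j is +9, t→c is +9 — a constant shift. It's a constant shift of +9 (ROT9).
Undoing it on pdnbb: p−9=g, d−9=u, n−9=e, b−9=s, b−9=s.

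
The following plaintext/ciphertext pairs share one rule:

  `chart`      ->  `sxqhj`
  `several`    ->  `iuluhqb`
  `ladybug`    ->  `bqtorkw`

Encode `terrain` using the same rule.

This is a Caesar cipher with shift 16.
On terrain: t+16=j, e+16=u, r+16=h, r+16=h, a+16=q, i+16=y, n+16=d.

juhhqyd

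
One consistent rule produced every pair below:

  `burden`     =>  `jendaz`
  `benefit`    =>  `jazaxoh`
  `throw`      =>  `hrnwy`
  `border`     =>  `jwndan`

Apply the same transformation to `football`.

b(1)→j(9) and u(20)→e(4) fit y≡23x+12 (mod 26); the inverse of 23 mod 26 is 17. This is an affine cipher: with a=0,…,z=25, each position x becomes (23x+12) mod 26.
For football: f(5)→23·5+12≡23=x; o(14)→23·14+12≡22=w; o(14)→23·14+12≡22=w; t(19)→23·19+12≡7=h; b(1)→23·1+12≡9=j; a(0)→23·0+12≡12=m; l(11)→23·11+12≡5=f; l(11)→23·11+12≡5=f (all mod 26).

xwwhjmff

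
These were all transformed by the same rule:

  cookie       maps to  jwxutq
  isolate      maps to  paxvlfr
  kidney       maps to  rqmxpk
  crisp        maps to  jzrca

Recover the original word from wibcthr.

In cookie: c→j is +7, o→w is +8, o→x is +9, k→u is +10 — the shift increases by 1 each position. Each letter shifts forward by (position + 7), i.e. 7, 8, 9, … — the shift grows by one for each successive letter.
Reversing it on wibcthr: w−7=p, i−8=a, b−9=s, c−10=s, t−11=i, h−12=v, r−13=e.

passive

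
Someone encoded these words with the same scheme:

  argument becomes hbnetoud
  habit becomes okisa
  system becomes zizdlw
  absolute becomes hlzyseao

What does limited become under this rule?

Shifts by position in argument: pos 0: a→h (+7), pos 1: r→b (+10), pos 2: g→n (+7), pos 3: u→e (+10) — repeating every 2. The shifts repeat in a cycle of length 2: positions 0,1,… shift by +7, +10, then the pattern repeats.
Applying it to limited: l+7=s, i+10=s, m+7=t, i+10=s, t+7=a, e+10=o, d+7=k.

sstsaok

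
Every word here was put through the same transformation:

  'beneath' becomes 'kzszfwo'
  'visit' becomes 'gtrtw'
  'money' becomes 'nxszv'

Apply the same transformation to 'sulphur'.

rbicobm

b(1)→k(10) and e(4)→z(25) fit y≡5x+5 (mod 26); the inverse of 5 mod 26 is 21. Treating letters as 0–25, the rule is x ↦ 5x + 5 (mod 26).
For sulphur: s(18)→5·18+5≡17=r; u(20)→5·20+5≡1=b; l(11)→5·11+5≡8=i; p(15)→5·15+5≡2=c; h(7)→5·7+5≡14=o; u(20)→5·20+5≡1=b; r(17)→5·17+5≡12=m (all mod 26).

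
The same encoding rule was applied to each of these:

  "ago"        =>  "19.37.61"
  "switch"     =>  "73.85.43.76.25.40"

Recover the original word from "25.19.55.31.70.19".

The formula is n = 3×(alphabet index, a=1) + 16.
Reversing it on 25.19.55.31.70.19: 25→(25−16)÷3=3=c, 19→(19−16)÷3=1=a, 55→(55−16)÷3=13=m, 31→(31−16)÷3=5=e, 70→(70−16)÷3=18=r, 19→(19−16)÷3=1=a.

camera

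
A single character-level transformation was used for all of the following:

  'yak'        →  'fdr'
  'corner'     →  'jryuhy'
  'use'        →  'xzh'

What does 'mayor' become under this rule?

Two shifts are in play — +3 for a/e/i/o/u, +7 for every other letter.
On mayor: m(cons)+7=t, a(vowel)+3=d, y(cons)+7=f, o(vowel)+3=r, r(cons)+7=y.

tdfry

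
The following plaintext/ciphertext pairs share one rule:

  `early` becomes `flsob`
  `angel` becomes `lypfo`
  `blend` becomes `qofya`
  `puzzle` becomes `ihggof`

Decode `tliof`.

e(4)→f(5) and a(0)→l(11) fit y≡5x+11 (mod 26); the inverse of 5 mod 26 is 21. Treating letters as 0–25, the rule is x ↦ 5x + 11 (mod 26).
Reversing it on tliof: t(19)→21·(19−11)≡12=m; l(11)→21·(11−11)≡0=a; i(8)→21·(8−11)≡15=p; o(14)→21·(14−11)≡11=l; f(5)→21·(5−11)≡4=e (all mod 26).

maple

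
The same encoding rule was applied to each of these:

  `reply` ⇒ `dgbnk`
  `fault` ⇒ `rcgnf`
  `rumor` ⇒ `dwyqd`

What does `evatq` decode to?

store

Shifts by position in reply: pos 0: r→d (+12), pos 1: e→g (+2), pos 2: p→b (+12), pos 3: l→n (+2) — repeating every 2. It's a Vigenère-style cipher with numeric key [12,2]: position i shifts by key[i mod 2].
Decoding evatq: e−12=s, v−2=t, a−12=o, t−2=r, q−12=e.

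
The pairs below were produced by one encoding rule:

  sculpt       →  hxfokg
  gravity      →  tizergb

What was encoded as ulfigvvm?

fourteen

Each pair mirrors across the alphabet (s↔h, c↔x, u↔f): positions sum to 25. Letters are reflected about the middle of the alphabet (position → 25−position): Atbash.
Undoing it on ulfigvvm: u↔f, l↔o, f↔u, i↔r, g↔t, v↔e, v↔e, m↔n.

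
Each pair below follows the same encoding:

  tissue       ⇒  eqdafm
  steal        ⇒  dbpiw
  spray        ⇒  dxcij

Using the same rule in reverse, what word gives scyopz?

hunger

Shifts by position in tissue: pos 0: t→e (+11), pos 1: i→q (+8), pos 2: s→d (+11), pos 3: s→a (+8) — repeating every 2. The shifts repeat in a cycle of length 2: positions 0,1,… shift by +11, +8, then the pattern repeats.
Undoing it on scyopz: s−11=h, c−8=u, y−11=n, o−8=g, p−11=e, z−8=r.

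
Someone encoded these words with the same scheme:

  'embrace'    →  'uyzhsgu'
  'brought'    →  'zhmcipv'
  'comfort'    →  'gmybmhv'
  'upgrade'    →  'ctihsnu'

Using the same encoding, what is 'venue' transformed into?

jufcu

Treating letters as 0–25, the rule is x ↦ 7x + 18 (mod 26).
Applying it to venue: v(21)→7·21+18≡9=j; e(4)→7·4+18≡20=u; n(13)→7·13+18≡5=f; u(20)→7·20+18≡2=c; e(4)→7·4+18≡20=u (all mod 26).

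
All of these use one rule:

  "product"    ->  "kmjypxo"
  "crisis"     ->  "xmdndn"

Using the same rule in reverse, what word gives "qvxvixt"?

vacancy

Every letter moves 21 places later in the alphabet, wrapping around z→a.
Reversing it on qvxvixt: q−21=v, v−21=a, x−21=c, v−21=a, i−21=n, x−21=c, t−21=y.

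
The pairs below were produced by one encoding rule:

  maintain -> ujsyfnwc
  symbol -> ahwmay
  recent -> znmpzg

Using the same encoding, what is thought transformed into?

In maintain: m→u is +8, a→j is +9, i→s is +10, n→y is +11 — the shift increases by 1 each position. The shift increases by 1 at each position, starting from +8: 8, 9, 10, ….
For thought: t+8=b, h+9=q, o+10=y, u+11=f, g+12=s, h+13=u, t+14=h.

bqyfsuh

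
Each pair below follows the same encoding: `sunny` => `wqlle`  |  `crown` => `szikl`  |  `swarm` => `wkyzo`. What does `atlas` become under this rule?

This is an affine cipher: with a=0,…,z=25, each position x becomes (23x+24) mod 26.
Applying it to atlas: a(0)→23·0+24≡24=y; t(19)→23·19+24≡19=t; l(11)→23·11+24≡17=r; a(0)→23·0+24≡24=y; s(18)→23·18+24≡22=w (all mod 26).

ytryw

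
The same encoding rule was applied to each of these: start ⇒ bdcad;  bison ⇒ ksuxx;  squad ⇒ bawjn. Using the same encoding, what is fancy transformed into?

okpli

Shifts by position in start: pos 0: s→b (+9), pos 1: t→d (+10), pos 2: a→c (+2), pos 3: r→a (+9), pos 4: t→d (+10) — repeating every 3. The shifts repeat in a cycle of length 3: positions 0,1,… shift by +9, +10, +2, then the pattern repeats.
For fancy: f+9=o, a+10=k, n+2=p, c+9=l, y+10=i.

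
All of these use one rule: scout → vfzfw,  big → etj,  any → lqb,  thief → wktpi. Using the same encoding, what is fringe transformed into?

The shift depends on letter class: consonant s→v is +3, but vowel o→z is +11. Vowels shift forward by 11 and consonants shift forward by 3.
For fringe: f(cons)+3=i, r(cons)+3=u, i(vowel)+11=t, n(cons)+3=q, g(cons)+3=j, e(vowel)+11=p.

iutqjp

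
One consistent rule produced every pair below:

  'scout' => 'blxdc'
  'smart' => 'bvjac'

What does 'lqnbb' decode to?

This is a Caesar cipher with shift 9.
Reversing it on lqnbb: l−9=c, q−9=h, n−9=e, b−9=s, b−9=s.

chess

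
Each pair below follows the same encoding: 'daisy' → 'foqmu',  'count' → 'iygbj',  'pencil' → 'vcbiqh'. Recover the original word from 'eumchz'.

d(3)→f(5) and a(0)→o(14) fit y≡23x+14 (mod 26); the inverse of 23 mod 26 is 17. Treating letters as 0–25, the rule is x ↦ 23x + 14 (mod 26).
Decoding eumchz: e(4)→17·(4−14)≡12=m; u(20)→17·(20−14)≡24=y; m(12)→17·(12−14)≡18=s; c(2)→17·(2−14)≡4=e; h(7)→17·(7−14)≡11=l; z(25)→17·(25−14)≡5=f (all mod 26).

myself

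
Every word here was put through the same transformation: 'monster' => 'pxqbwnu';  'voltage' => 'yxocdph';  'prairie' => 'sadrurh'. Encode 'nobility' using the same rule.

A repeating key of period 2 is used — shifts +3, +9 over and over.
On nobility: n+3=q, o+9=x, b+3=e, i+9=r, l+3=o, i+9=r, t+3=w, y+9=h.

qxerorwh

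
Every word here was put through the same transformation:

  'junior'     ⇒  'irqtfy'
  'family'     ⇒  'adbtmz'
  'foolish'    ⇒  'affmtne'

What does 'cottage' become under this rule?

j(9)→i(8) and u(20)→r(17) fit y≡15x+3 (mod 26); the inverse of 15 mod 26 is 7. Each letter's alphabet position (a=0..z=25) is mapped through 15·x+3 mod 26 — an affine cipher.
Applying it to cottage: c(2)→15·2+3≡7=h; o(14)→15·14+3≡5=f; t(19)→15·19+3≡2=c; t(19)→15·19+3≡2=c; a(0)→15·0+3≡3=d; g(6)→15·6+3≡15=p; e(4)→15·4+3≡11=l (all mod 26).

hfccdpl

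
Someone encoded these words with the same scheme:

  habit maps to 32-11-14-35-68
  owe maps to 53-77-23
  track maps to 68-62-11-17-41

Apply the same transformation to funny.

26-71-50-50-83

Each letter becomes 3×(its alphabet position, a=1..z=26) + 8.
Applying it to funny: f=6→26, u=21→71, n=14→50, n=14→50, y=25→83.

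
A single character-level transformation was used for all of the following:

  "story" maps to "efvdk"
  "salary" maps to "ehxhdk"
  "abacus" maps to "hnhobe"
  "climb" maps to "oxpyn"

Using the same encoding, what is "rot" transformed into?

dvf

The shift depends on letter class: consonant s→e is +12, but vowel o→v is +7. Two shifts are in play — +7 for a/e/i/o/u, +12 for every other letter.
Applying it to rot: r(cons)+12=d, o(vowel)+7=v, t(cons)+12=f.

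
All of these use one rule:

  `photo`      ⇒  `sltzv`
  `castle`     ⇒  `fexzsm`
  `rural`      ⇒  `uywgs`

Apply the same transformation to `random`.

In photo: p→s is +3, h→l is +4, o→t is +5, t→z is +6 — the shift increases by 1 each position. Letter i (0-indexed) is shifted by i+3, so successive shifts are 3, 4, 5, ….
On random: r+3=u, a+4=e, n+5=s, d+6=j, o+7=v, m+8=u.

uesjvu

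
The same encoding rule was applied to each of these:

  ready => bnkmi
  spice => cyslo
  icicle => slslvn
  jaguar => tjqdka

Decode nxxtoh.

Shifts by position in ready: pos 0: r→b (+10), pos 1: e→n (+9), pos 2: a→k (+10), pos 3: d→m (+9) — repeating every 2. The shifts repeat in a cycle of length 2: positions 0,1,… shift by +10, +9, then the pattern repeats.
Undoing it on nxxtoh: n−10=d, x−9=o, x−10=n, t−9=k, o−10=e, h−9=y.

donkey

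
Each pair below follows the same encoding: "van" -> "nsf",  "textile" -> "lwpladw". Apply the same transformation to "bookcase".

Compare letters: v→n is +18, a→s is +18, n→f is +18 — a constant shift. It's a constant shift of +18 (ROT18).
Applying it to bookcase: b+18=t, o+18=g, o+18=g, k+18=c, c+18=u, a+18=s, s+18=k, e+18=w.

tggcuskw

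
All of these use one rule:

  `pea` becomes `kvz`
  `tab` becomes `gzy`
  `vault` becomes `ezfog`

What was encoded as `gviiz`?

terra

Each pair mirrors across the alphabet (p↔k, e↔v, a↔z): positions sum to 25. Letters are reflected about the middle of the alphabet (position → 25−position): Atbash.
Decoding gviiz: g↔t, v↔e, i↔r, i↔r, z↔a.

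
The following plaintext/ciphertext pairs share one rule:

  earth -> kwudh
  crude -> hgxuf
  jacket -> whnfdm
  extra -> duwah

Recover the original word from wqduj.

grant

The output letters match the input read backwards, each shifted +3: earth reversed is htrae. Read the word backwards and shift each letter +3.
Reversing it on wqduj: shift back: w−3=t, q−3=n, d−3=a, u−3=r, j−3=g → tnarg; then reverse → grant.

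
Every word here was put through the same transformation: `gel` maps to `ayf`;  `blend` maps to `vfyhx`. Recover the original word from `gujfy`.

maple

Each letter is shifted forward by 20 in the alphabet (a Caesar shift of +20).
Reversing it on gujfy: g−20=m, u−20=a, j−20=p, f−20=l, y−20=e.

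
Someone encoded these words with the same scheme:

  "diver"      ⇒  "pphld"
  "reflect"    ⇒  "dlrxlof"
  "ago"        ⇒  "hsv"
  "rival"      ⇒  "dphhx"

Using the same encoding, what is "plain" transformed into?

Vowels shift forward by 7 and consonants shift forward by 12.
For plain: p(cons)+12=b, l(cons)+12=x, a(vowel)+7=h, i(vowel)+7=p, n(cons)+12=z.

bxhpz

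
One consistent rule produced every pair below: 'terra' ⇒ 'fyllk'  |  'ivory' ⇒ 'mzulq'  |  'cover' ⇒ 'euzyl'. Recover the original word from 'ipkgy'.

shake

t(19)→f(5) and e(4)→y(24) fit y≡23x+10 (mod 26); the inverse of 23 mod 26 is 17. This is an affine cipher: with a=0,…,z=25, each position x becomes (23x+10) mod 26.
Reversing it on ipkgy: i(8)→17·(8−10)≡18=s; p(15)→17·(15−10)≡7=h; k(10)→17·(10−10)≡0=a; g(6)→17·(6−10)≡10=k; y(24)→17·(24−10)≡4=e (all mod 26).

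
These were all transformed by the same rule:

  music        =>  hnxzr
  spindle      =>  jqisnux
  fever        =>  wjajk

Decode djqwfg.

The output letters match the input read backwards, each shifted +5: music reversed is cisum. Read the word backwards and shift each letter +5.
Reversing it on djqwfg: shift back: d−5=y, j−5=e, q−5=l, w−5=r, f−5=a, g−5=b → yelrab; then reverse → barley.

barley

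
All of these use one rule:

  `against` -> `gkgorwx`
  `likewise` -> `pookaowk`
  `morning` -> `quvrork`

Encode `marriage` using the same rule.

The shift depends on letter class: consonant g→k is +4, but vowel a→g is +6. Two shifts are in play — +6 for a/e/i/o/u, +4 for every other letter.
For marriage: m(cons)+4=q, a(vowel)+6=g, r(cons)+4=v, r(cons)+4=v, i(vowel)+6=o, a(vowel)+6=g, g(cons)+4=k, e(vowel)+6=k.

qgvvogkk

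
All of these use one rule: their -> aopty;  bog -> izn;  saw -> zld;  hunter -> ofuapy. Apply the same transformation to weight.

The shift depends on letter class: consonant t→a is +7, but vowel e→p is +11. Two shifts are in play — +11 for a/e/i/o/u, +7 for every other letter.
Applying it to weight: w(cons)+7=d, e(vowel)+11=p, i(vowel)+11=t, g(cons)+7=n, h(cons)+7=o, t(cons)+7=a.

dptnoa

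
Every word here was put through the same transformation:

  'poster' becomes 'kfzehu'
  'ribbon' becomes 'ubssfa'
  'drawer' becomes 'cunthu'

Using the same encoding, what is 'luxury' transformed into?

p(15)→k(10) and o(14)→f(5) fit y≡5x+13 (mod 26); the inverse of 5 mod 26 is 21. Treating letters as 0–25, the rule is x ↦ 5x + 13 (mod 26).
On luxury: l(11)→5·11+13≡16=q; u(20)→5·20+13≡9=j; x(23)→5·23+13≡24=y; u(20)→5·20+13≡9=j; r(17)→5·17+13≡20=u; y(24)→5·24+13≡3=d (all mod 26).

qjyjud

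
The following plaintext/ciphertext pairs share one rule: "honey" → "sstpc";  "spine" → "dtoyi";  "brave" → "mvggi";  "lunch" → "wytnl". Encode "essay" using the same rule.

Shifts by position in honey: pos 0: h→s (+11), pos 1: o→s (+4), pos 2: n→t (+6), pos 3: e→p (+11), pos 4: y→c (+4) — repeating every 3. It's a Vigenère-style cipher with numeric key [11,4,6]: position i shifts by key[i mod 3].
Applying it to essay: e+11=p, s+4=w, s+6=y, a+11=l, y+4=c.

pwylc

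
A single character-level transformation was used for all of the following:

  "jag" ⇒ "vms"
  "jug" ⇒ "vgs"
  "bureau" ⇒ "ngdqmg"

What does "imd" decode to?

war

Compare letters: j→v is +12, a→m is +12, g→s is +12 — a constant shift. Each letter is shifted forward by 12 in the alphabet (a Caesar shift of +12).
Reversing it on imd: i−12=w, m−12=a, d−12=r.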